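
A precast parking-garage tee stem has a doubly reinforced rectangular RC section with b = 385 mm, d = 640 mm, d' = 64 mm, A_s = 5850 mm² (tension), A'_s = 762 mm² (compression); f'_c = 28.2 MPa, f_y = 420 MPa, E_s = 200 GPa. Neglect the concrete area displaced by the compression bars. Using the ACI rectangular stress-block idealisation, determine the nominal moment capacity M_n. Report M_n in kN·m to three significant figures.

M_n ≈ 1300 kN·m

Assume both tension and compression steel yield.
Net tension couple steel: A_s − A'_s = 5088 mm².
a = (A_s − A'_s) f_y / (0.85 f'_c b) = 2136960/(0.85 × 28.2 × 385) = 231.56 mm.
c = a/β₁ = 231.56/0.849 = 272.74 mm; ε'_s = 0.003(c − d')/c = 0.0023 ≥ f_y/E_s = 0.0021, so compression steel does yield.
M_n = (A_s − A'_s) f_y (d − a/2) + A'_s f_y (d − d') = [2136960 × (640 − 115.78) + 320040 × (640 − 64)] × 10⁻⁶ = 1120.24 + 184.34 = 1304.58 kN·m.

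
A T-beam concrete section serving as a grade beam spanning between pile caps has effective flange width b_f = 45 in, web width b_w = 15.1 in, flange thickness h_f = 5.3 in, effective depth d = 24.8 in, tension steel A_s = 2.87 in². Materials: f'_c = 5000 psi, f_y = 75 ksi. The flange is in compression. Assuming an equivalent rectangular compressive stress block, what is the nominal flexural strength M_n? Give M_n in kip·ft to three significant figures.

Tension: T = A_s f_y = 2.87 × 75 = 215.25 kips.
Try a within the flange: a = T/(0.85 f'_c b_f) = 215.25/(0.85 × 5 × 45) = 1.125 in.
Since a = 1.125 ≤ h_f = 5.3 in, the stress block lies entirely in the flange; analyse as a rectangular beam of width b_f.
M_n = T(d − a/2) = 215.25 × (24.8 − 0.5625) = 5217.1 kip·in.
M_n = 5217.1/12 = 434.76 kip·ft.

M_n ≈ 435 kip·ft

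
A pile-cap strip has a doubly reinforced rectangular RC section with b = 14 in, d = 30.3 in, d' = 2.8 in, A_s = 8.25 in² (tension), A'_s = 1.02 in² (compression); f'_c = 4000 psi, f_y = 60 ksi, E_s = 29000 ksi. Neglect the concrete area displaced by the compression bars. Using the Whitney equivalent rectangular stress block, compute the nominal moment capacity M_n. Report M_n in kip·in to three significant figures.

M_n ≈ 12900 kip·in

Assume both steels yield.
a = (A_s − A'_s) f_y/(0.85 f'_c b) = (8.25 − 1.02) × 60/(0.85 × 4 × 14) = 9.113 in.
c = a/β₁ = 9.113/0.85 = 10.721 in; ε'_s = 0.003(c − d')/c = 0.0022 ≥ ε_y = 0.0021, so the compression steel yields.
M_n = (A_s − A'_s) f_y (d − a/2) + A'_s f_y (d − d') = 433.8 × (30.3 − 4.5565) + 61.2 × (30.3 − 2.8) = 11167.5 + 1683.0 = 12850.5 kip·in.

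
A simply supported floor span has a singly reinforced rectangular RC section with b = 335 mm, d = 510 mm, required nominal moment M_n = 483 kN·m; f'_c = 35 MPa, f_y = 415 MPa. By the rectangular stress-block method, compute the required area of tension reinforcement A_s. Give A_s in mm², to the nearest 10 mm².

A_s ≈ 2550 mm²

With M_n = 0.85 f'_c a b (d − a/2), solve the quadratic for a:
a = d − √(d² − 2M_n/(0.85 f'_c b)) = 510 − √(510² − 2 × 483×10⁶/(0.85 × 35 × 335)) = 106.05 mm.
A_s = 0.85 f'_c a b / f_y = 0.85 × 35 × 106.05 × 335 / 415 = 2546.8 mm².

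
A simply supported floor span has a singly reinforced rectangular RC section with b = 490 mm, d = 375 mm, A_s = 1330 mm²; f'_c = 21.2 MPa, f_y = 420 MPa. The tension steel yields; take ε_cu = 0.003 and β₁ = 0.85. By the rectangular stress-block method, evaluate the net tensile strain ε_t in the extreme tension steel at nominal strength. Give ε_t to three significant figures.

ε_t ≈ 0.0121

a = A_s f_y/(0.85 f'_c b) = 63.26 mm.
β₁ = 0.85, so c = a/β₁ = 63.26/0.85 = 74.42 mm.
From the linear strain diagram with ε_cu = 0.003: ε_t = 0.003 (d − c)/c = 0.003 × (375 − 74.42)/74.42 = 0.0121.
Since ε_t ≥ 0.005, the section is tension-controlled.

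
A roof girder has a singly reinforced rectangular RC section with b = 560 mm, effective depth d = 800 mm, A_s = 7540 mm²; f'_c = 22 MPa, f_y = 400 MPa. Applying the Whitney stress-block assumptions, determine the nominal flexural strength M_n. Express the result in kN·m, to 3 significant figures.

M_n ≈ 1980 kN·m

T = A_s f_y = 7540 × 400 = 3016000 N = 3016 kN.
From C = T: a = T/(0.85 f'_c b) = 3016000/(0.85 × 22 × 560) = 288.01 mm.
M_n = T(d − a/2) = 3016 kN × (800 − 144.005) mm = 1978.48 kN·m.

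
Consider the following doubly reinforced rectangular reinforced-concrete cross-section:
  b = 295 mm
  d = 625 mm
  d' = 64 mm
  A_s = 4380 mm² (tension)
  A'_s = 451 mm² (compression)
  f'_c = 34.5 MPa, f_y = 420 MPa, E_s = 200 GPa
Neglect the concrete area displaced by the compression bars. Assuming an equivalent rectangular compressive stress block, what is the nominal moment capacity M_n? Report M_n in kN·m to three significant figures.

M_n ≈ 980 kN·m

Assume both tension and compression steel yield.
Net tension couple steel: A_s − A'_s = 3929 mm².
a = (A_s − A'_s) f_y / (0.85 f'_c b) = 1650180/(0.85 × 34.5 × 295) = 190.75 mm.
c = a/β₁ = 190.75/0.804 = 237.25 mm; ε'_s = 0.003(c − d')/c = 0.0022 ≥ f_y/E_s = 0.0021, so compression steel does yield.
M_n = (A_s − A'_s) f_y (d − a/2) + A'_s f_y (d − d') = [1650180 × (625 − 95.375) + 189420 × (625 − 64)] × 10⁻⁶ = 873.98 + 106.26 = 980.24 kN·m.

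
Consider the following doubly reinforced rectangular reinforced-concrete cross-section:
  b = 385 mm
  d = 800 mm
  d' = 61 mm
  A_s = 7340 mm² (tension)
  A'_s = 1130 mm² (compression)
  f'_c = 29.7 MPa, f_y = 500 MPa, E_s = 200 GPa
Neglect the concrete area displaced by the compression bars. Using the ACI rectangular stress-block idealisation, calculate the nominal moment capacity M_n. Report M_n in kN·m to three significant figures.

M_n ≈ 2410 kN·m

Assume both tension and compression steel yield.
Net tension couple steel: A_s − A'_s = 6210 mm².
a = (A_s − A'_s) f_y / (0.85 f'_c b) = 3105000/(0.85 × 29.7 × 385) = 319.47 mm.
c = a/β₁ = 319.47/0.838 = 381.23 mm; ε'_s = 0.003(c − d')/c = 0.0025 ≥ f_y/E_s = 0.0025, so compression steel does yield.
M_n = (A_s − A'_s) f_y (d − a/2) + A'_s f_y (d − d') = [3105000 × (800 − 159.735) + 565000 × (800 − 61)] × 10⁻⁶ = 1988.02 + 417.54 = 2405.56 kN·m.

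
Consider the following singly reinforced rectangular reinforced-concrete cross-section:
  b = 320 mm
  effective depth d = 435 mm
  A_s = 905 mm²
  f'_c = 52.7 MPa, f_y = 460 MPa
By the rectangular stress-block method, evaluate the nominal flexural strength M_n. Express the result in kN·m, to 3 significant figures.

T = A_s f_y = 905 × 460 = 416300 N = 416.3 kN.
From C = T: a = T/(0.85 f'_c b) = 416300/(0.85 × 52.7 × 320) = 29.04 mm.
M_n = T(d − a/2) = 416.3 kN × (435 − 14.52) mm = 175.05 kN·m.

M_n ≈ 175 kN·m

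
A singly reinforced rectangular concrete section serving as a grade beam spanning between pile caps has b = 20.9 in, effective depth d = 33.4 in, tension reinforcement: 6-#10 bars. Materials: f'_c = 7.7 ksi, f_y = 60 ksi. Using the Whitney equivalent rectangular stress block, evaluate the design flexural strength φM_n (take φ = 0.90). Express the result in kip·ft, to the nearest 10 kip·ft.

φM_n ≈ 1090 kip·ft

A_s = 6 × 1.27 = 7.62 in².
T = A_s f_y = 7.62 × 60 = 457.2 kips.
a = T/(0.85 f'_c b) = 457.2/(0.85 × 7.7 × 20.9) = 3.342 in.
M_n = T(d − a/2) = 457.2 × (33.4 − 1.671) = 14506.5 kip·in = 14506.5/12 = 1208.88 kip·ft.
φM_n = 0.90 × 1208.88 = 1087.99 kip·ft.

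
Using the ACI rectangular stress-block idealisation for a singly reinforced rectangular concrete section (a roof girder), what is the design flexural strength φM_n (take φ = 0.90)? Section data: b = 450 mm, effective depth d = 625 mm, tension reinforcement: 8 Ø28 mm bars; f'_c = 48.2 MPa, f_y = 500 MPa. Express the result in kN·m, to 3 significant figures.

A_s = 8 × 616 = 4928 mm².
T = A_s f_y = 4928 × 500 = 2464000 N = 2464 kN.
From C = T: a = T/(0.85 f'_c b) = 2464000/(0.85 × 48.2 × 450) = 133.65 mm.
M_n = T(d − a/2) = 2464 kN × (625 − 66.825) mm = 1375.34 kN·m.
φM_n = 0.90 × 1375.34 = 1237.81 kN·m.

φM_n ≈ 1240 kN·m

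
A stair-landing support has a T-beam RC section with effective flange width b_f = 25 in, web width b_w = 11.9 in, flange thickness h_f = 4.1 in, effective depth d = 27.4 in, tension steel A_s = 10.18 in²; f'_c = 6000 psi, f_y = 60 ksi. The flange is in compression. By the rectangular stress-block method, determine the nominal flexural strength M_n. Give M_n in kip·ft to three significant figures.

M_n ≈ 1270 kip·ft

Tension: T = A_s f_y = 10.18 × 60 = 610.8 kips.
Try a within the flange: a = T/(0.85 f'_c b_f) = 610.8/(0.85 × 6 × 25) = 4.791 in.
a = 4.791 > h_f = 4.1 in: the block extends into the web. Split into flange-overhang and web parts.
C_f = 0.85 f'_c (b_f − b_w) h_f = 0.85 × 6 × (25 − 11.9) × 4.1 = 273.9 kips.
Remaining web compression depth: a_w = (T − C_f)/(0.85 f'_c b_w) = (610.8 − 273.9)/(0.85 × 6 × 11.9) = 5.551 in.
M_n = C_f(d − h_f/2) + (T − C_f)(d − a_w/2) = 273.9 × (27.4 − 2.05) + 336.9 × (27.4 − 2.7755) = 6943.4 + 8296.0 = 15239.4 kip·in.
M_n = 15239.4/12 = 1269.95 kip·ft.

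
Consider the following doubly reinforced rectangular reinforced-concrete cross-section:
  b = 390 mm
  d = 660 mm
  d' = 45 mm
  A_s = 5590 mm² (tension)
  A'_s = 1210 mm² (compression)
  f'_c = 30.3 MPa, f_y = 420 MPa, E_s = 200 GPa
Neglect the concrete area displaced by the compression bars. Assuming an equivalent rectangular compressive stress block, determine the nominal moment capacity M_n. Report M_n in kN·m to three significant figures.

M_n ≈ 1360 kN·m

Assume both tension and compression steel yield.
Net tension couple steel: A_s − A'_s = 4380 mm².
a = (A_s − A'_s) f_y / (0.85 f'_c b) = 1839600/(0.85 × 30.3 × 390) = 183.15 mm.
c = a/β₁ = 183.15/0.834 = 219.60 mm; ε'_s = 0.003(c − d')/c = 0.0024 ≥ f_y/E_s = 0.0021, so compression steel does yield.
M_n = (A_s − A'_s) f_y (d − a/2) + A'_s f_y (d − d') = [1839600 × (660 − 91.575) + 508200 × (660 − 45)] × 10⁻⁶ = 1045.67 + 312.54 = 1358.21 kN·m.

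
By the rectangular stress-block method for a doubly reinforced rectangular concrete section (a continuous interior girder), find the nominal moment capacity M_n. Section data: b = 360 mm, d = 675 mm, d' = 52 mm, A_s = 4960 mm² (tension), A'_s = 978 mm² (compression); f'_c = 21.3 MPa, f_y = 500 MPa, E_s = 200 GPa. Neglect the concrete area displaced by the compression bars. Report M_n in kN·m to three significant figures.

M_n ≈ 1340 kN·m

Assume both tension and compression steel yield.
Net tension couple steel: A_s − A'_s = 3982 mm².
a = (A_s − A'_s) f_y / (0.85 f'_c b) = 1991000/(0.85 × 21.3 × 360) = 305.47 mm.
c = a/β₁ = 305.47/0.85 = 359.38 mm; ε'_s = 0.003(c − d')/c = 0.0026 ≥ f_y/E_s = 0.0025, so compression steel does yield.
M_n = (A_s − A'_s) f_y (d − a/2) + A'_s f_y (d − d') = [1991000 × (675 − 152.735) + 489000 × (675 − 52)] × 10⁻⁶ = 1039.83 + 304.65 = 1344.48 kN·m.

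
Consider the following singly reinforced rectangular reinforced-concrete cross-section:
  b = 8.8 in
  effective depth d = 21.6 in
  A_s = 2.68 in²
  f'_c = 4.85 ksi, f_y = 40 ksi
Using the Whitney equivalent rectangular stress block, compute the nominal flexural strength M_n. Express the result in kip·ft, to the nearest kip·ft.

T = A_s f_y = 2.68 × 40 = 107.2 kips.
a = T/(0.85 f'_c b) = 107.2/(0.85 × 4.85 × 8.8) = 2.955 in.
M_n = T(d − a/2) = 107.2 × (21.6 − 1.4775) = 2157.1 kip·in = 2157.1/12 = 179.76 kip·ft.

M_n ≈ 180 kip·ft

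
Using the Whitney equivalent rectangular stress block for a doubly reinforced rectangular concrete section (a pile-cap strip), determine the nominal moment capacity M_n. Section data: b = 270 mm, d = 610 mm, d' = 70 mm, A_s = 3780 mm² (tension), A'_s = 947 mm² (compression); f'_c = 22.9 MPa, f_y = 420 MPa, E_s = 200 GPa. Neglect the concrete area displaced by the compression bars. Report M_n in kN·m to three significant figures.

Assume both tension and compression steel yield.
Net tension couple steel: A_s − A'_s = 2833 mm².
a = (A_s − A'_s) f_y / (0.85 f'_c b) = 1189860/(0.85 × 22.9 × 270) = 226.40 mm.
c = a/β₁ = 226.40/0.85 = 266.35 mm; ε'_s = 0.003(c − d')/c = 0.0022 ≥ f_y/E_s = 0.0021, so compression steel does yield.
M_n = (A_s − A'_s) f_y (d − a/2) + A'_s f_y (d − d') = [1189860 × (610 − 113.2) + 397740 × (610 − 70)] × 10⁻⁶ = 591.12 + 214.78 = 805.90 kN·m.

M_n ≈ 806 kN·m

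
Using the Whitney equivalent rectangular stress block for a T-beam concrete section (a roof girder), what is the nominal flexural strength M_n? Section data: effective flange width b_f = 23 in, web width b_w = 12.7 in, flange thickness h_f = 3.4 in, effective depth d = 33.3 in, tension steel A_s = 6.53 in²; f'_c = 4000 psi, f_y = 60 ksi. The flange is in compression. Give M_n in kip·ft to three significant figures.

Tension: T = A_s f_y = 6.53 × 60 = 391.8 kips.
Try a within the flange: a = T/(0.85 f'_c b_f) = 391.8/(0.85 × 4 × 23) = 5.010 in.
a = 5.010 > h_f = 3.4 in: the block extends into the web. Split into flange-overhang and web parts.
C_f = 0.85 f'_c (b_f − b_w) h_f = 0.85 × 4 × (23 − 12.7) × 3.4 = 119.1 kips.
Remaining web compression depth: a_w = (T − C_f)/(0.85 f'_c b_w) = (391.8 − 119.1)/(0.85 × 4 × 12.7) = 6.315 in.
M_n = C_f(d − h_f/2) + (T − C_f)(d − a_w/2) = 119.1 × (33.3 − 1.7) + 272.7 × (33.3 − 3.1575) = 3763.6 + 8219.9 = 11983.5 kip·in.
M_n = 11983.5/12 = 998.63 kip·ft.

M_n ≈ 999 kip·ft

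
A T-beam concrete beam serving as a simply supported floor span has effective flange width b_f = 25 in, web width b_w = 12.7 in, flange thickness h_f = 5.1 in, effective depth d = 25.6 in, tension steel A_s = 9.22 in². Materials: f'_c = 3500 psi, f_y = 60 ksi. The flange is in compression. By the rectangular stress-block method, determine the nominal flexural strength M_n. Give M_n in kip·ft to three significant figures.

M_n ≈ 992 kip·ft

Tension: T = A_s f_y = 9.22 × 60 = 553.2 kips.
Try a within the flange: a = T/(0.85 f'_c b_f) = 553.2/(0.85 × 3.5 × 25) = 7.438 in.
a = 7.438 > h_f = 5.1 in: the block extends into the web. Split into flange-overhang and web parts.
C_f = 0.85 f'_c (b_f − b_w) h_f = 0.85 × 3.5 × (25 − 12.7) × 5.1 = 186.6 kips.
Remaining web compression depth: a_w = (T − C_f)/(0.85 f'_c b_w) = (553.2 − 186.6)/(0.85 × 3.5 × 12.7) = 9.703 in.
M_n = C_f(d − h_f/2) + (T − C_f)(d − a_w/2) = 186.6 × (25.6 − 2.55) + 366.6 × (25.6 − 4.8515) = 4301.1 + 7606.4 = 11907.5 kip·in.
M_n = 11907.5/12 = 992.29 kip·ft.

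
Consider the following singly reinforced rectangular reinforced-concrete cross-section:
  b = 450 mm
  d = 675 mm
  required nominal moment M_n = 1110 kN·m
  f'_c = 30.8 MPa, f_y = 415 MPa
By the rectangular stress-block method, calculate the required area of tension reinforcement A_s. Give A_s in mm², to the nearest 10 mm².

A_s ≈ 4490 mm²

With M_n = 0.85 f'_c a b (d − a/2), solve the quadratic for a:
a = d − √(d² − 2M_n/(0.85 f'_c b)) = 675 − √(675² − 2 × 1110×10⁶/(0.85 × 30.8 × 450)) = 158.10 mm.
A_s = 0.85 f'_c a b / f_y = 0.85 × 30.8 × 158.10 × 450 / 415 = 4488.1 mm².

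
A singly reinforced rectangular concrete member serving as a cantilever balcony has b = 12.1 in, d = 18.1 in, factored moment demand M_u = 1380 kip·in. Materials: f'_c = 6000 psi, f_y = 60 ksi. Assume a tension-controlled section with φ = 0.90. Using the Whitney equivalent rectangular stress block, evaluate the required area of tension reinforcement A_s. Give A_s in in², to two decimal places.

M_n = M_u/φ = 1380/0.90 = 1533.33 kip·in.
From M_n = 0.85 f'_c a b (d − a/2):
a = d − √(d² − 2M_n/(0.85 f'_c b)) = 18.1 − √(18.1² − 2 × 1533.33/(0.85 × 6 × 12.1)) = 1.429 in.
A_s = 0.85 f'_c a b / f_y = 0.85 × 6 × 1.429 × 12.1 / 60 = 1.470 in².

A_s ≈ 1.47 in²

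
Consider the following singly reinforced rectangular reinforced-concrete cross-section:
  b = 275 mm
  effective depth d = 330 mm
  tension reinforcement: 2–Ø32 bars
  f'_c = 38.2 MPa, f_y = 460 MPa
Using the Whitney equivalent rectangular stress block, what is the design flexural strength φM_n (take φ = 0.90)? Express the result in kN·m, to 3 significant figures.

A_s = 2 × 804 = 1608 mm².
T = A_s f_y = 1608 × 460 = 739680 N = 739.68 kN.
From C = T: a = T/(0.85 f'_c b) = 739680/(0.85 × 38.2 × 275) = 82.84 mm.
M_n = T(d − a/2) = 739.68 kN × (330 − 41.42) mm = 213.46 kN·m.
φM_n = 0.90 × 213.46 = 192.11 kN·m.

φM_n ≈ 192 kN·m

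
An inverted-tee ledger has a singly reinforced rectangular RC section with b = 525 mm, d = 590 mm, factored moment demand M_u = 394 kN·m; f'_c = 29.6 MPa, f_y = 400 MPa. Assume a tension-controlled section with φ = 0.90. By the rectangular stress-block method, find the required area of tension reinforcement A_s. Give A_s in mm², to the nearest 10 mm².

A_s ≈ 1950 mm²

M_n = M_u/φ = 394/0.90 = 437.778 kN·m.
With M_n = 0.85 f'_c a b (d − a/2), solve the quadratic for a:
a = d − √(d² − 2M_n/(0.85 f'_c b)) = 590 − √(590² − 2 × 437.778×10⁶/(0.85 × 29.6 × 525)) = 59.14 mm.
A_s = 0.85 f'_c a b / f_y = 0.85 × 29.6 × 59.14 × 525 / 400 = 1953.0 mm².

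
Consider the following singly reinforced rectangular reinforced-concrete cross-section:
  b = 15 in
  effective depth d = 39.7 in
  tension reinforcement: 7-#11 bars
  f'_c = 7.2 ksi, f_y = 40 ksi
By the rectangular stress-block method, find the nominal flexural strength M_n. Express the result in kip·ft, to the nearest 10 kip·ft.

M_n ≈ 1360 kip·ft

A_s = 7 × 1.56 = 10.92 in².
T = A_s f_y = 10.92 × 40 = 436.8 kips.
a = T/(0.85 f'_c b) = 436.8/(0.85 × 7.2 × 15) = 4.758 in.
M_n = T(d − a/2) = 436.8 × (39.7 − 2.379) = 16301.8 kip·in = 16301.8/12 = 1358.48 kip·ft.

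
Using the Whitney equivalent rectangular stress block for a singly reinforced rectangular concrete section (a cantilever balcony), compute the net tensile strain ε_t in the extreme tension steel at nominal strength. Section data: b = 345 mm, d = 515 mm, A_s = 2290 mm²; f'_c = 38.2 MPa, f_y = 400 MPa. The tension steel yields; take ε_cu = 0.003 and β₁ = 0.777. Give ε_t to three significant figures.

ε_t ≈ 0.0117

a = A_s f_y/(0.85 f'_c b) = 81.77 mm.
β₁ = 0.777, so c = a/β₁ = 81.77/0.777 = 105.24 mm.
From the linear strain diagram with ε_cu = 0.003: ε_t = 0.003 (d − c)/c = 0.003 × (515 − 105.24)/105.24 = 0.0117.
Since ε_t ≥ 0.005, the section is tension-controlled.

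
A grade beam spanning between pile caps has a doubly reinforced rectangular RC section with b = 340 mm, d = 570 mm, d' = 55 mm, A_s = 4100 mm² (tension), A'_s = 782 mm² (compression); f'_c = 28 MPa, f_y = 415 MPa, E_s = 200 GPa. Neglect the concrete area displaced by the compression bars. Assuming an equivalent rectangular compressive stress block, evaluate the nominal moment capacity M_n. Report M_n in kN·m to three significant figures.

Assume both tension and compression steel yield.
Net tension couple steel: A_s − A'_s = 3318 mm².
a = (A_s − A'_s) f_y / (0.85 f'_c b) = 1376970/(0.85 × 28 × 340) = 170.16 mm.
c = a/β₁ = 170.16/0.85 = 200.19 mm; ε'_s = 0.003(c − d')/c = 0.0022 ≥ f_y/E_s = 0.0021, so compression steel does yield.
M_n = (A_s − A'_s) f_y (d − a/2) + A'_s f_y (d − d') = [1376970 × (570 − 85.08) + 324530 × (570 − 55)] × 10⁻⁶ = 667.72 + 167.13 = 834.85 kN·m.

M_n ≈ 835 kN·m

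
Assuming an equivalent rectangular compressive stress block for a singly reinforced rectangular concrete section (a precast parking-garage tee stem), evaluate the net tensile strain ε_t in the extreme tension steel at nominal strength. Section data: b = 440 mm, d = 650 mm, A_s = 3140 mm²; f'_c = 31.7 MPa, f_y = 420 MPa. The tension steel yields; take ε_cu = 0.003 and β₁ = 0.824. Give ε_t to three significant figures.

ε_t ≈ 0.0114

a = A_s f_y/(0.85 f'_c b) = 111.24 mm.
β₁ = 0.824, so c = a/β₁ = 111.24/0.824 = 135.00 mm.
From the linear strain diagram with ε_cu = 0.003: ε_t = 0.003 (d − c)/c = 0.003 × (650 − 135.00)/135.00 = 0.0114.
Since ε_t ≥ 0.005, the section is tension-controlled.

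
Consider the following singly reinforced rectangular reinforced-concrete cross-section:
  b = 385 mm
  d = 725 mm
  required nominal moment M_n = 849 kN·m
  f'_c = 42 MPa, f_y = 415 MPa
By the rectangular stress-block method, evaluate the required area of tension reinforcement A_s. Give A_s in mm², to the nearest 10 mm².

A_s ≈ 3010 mm²

With M_n = 0.85 f'_c a b (d − a/2), solve the quadratic for a:
a = d − √(d² − 2M_n/(0.85 f'_c b)) = 725 − √(725² − 2 × 849×10⁶/(0.85 × 42 × 385)) = 90.90 mm.
A_s = 0.85 f'_c a b / f_y = 0.85 × 42 × 90.90 × 385 / 415 = 3010.5 mm².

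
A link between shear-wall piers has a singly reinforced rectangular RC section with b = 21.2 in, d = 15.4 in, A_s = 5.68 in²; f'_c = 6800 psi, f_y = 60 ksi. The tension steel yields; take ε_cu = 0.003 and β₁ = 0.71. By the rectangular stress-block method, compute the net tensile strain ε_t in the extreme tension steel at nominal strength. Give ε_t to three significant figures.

a = A_s f_y/(0.85 f'_c b) = 2.781 in.
β₁ = 0.71, so c = a/β₁ = 2.781/0.71 = 3.917 in.
From the linear strain diagram with ε_cu = 0.003: ε_t = 0.003 (d − c)/c = 0.003 × (15.4 − 3.917)/3.917 = 0.00879.
Since ε_t ≥ 0.005, the section is tension-controlled.

ε_t ≈ 0.00879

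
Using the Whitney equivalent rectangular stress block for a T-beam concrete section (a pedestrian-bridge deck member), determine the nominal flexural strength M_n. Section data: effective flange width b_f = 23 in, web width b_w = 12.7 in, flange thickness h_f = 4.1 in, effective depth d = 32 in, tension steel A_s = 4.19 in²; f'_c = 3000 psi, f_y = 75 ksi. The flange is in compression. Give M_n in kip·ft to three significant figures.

Tension: T = A_s f_y = 4.19 × 75 = 314.25 kips.
Try a within the flange: a = T/(0.85 f'_c b_f) = 314.25/(0.85 × 3 × 23) = 5.358 in.
a = 5.358 > h_f = 4.1 in: the block extends into the web. Split into flange-overhang and web parts.
C_f = 0.85 f'_c (b_f − b_w) h_f = 0.85 × 3 × (23 − 12.7) × 4.1 = 107.7 kips.
Remaining web compression depth: a_w = (T − C_f)/(0.85 f'_c b_w) = (314.25 − 107.7)/(0.85 × 3 × 12.7) = 6.378 in.
M_n = C_f(d − h_f/2) + (T − C_f)(d − a_w/2) = 107.7 × (32 − 2.05) + 206.55 × (32 − 3.189) = 3225.6 + 5950.9 = 9176.5 kip·in.
M_n = 9176.5/12 = 764.71 kip·ft.

M_n ≈ 765 kip·ft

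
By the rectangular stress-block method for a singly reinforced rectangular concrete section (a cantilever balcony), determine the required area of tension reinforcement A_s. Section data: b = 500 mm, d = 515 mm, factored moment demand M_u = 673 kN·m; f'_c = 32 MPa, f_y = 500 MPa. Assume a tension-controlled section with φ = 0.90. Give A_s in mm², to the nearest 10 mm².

A_s ≈ 3290 mm²

M_n = M_u/φ = 673/0.90 = 747.778 kN·m.
With M_n = 0.85 f'_c a b (d − a/2), solve the quadratic for a:
a = d − √(d² − 2M_n/(0.85 f'_c b)) = 515 − √(515² − 2 × 747.778×10⁶/(0.85 × 32 × 500)) = 120.97 mm.
A_s = 0.85 f'_c a b / f_y = 0.85 × 32 × 120.97 × 500 / 500 = 3290.4 mm².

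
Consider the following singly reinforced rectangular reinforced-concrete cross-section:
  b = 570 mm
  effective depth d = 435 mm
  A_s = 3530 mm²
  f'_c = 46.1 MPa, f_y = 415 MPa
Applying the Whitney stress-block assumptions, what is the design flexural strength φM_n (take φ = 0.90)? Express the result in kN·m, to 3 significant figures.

T = A_s f_y = 3530 × 415 = 1464950 N = 1464.95 kN.
From C = T: a = T/(0.85 f'_c b) = 1464950/(0.85 × 46.1 × 570) = 65.59 mm.
M_n = T(d − a/2) = 1464.95 kN × (435 − 32.795) mm = 589.21 kN·m.
φM_n = 0.90 × 589.21 = 530.29 kN·m.

φM_n ≈ 530 kN·m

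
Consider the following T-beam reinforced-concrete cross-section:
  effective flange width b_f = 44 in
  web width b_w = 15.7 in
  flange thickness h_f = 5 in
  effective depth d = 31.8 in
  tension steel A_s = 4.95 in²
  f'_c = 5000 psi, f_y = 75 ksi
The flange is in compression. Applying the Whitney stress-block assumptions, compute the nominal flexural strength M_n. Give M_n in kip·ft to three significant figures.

Tension: T = A_s f_y = 4.95 × 75 = 371.25 kips.
Try a within the flange: a = T/(0.85 f'_c b_f) = 371.25/(0.85 × 5 × 44) = 1.985 in.
Since a = 1.985 ≤ h_f = 5 in, the stress block lies entirely in the flange; analyse as a rectangular beam of width b_f.
M_n = T(d − a/2) = 371.25 × (31.8 − 0.9925) = 11437.3 kip·in.
M_n = 11437.3/12 = 953.11 kip·ft.

M_n ≈ 953 kip·ft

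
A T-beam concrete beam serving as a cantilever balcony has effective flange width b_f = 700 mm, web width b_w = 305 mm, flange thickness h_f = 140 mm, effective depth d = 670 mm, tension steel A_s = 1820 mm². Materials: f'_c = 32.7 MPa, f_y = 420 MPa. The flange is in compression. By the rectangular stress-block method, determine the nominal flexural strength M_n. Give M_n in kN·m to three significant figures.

M_n ≈ 497 kN·m

Tension: T = A_s f_y = 1820 × 420 = 764400 N.
Try a within the flange: a = T/(0.85 f'_c b_f) = 764400/(0.85 × 32.7 × 700) = 39.29 mm.
Since a = 39.29 ≤ h_f = 140 mm, the stress block lies entirely in the flange; analyse as a rectangular beam of width b_f.
M_n = T(d − a/2) = 764400 × (670 − 19.645) = 497.13 × 10⁶ N·mm.
M_n = 497.13 kN·m.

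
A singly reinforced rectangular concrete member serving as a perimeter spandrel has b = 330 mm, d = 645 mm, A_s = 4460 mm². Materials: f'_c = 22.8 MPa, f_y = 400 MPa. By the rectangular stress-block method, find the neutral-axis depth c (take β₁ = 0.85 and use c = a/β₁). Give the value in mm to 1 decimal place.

c ≈ 328.2 mm

T = A_s f_y = 4460 × 400 = 1784000 N = 1784 kN.
Setting C = 0.85 f'_c a b equal to T: a = 1784000/(0.85 × 22.8 × 330) = 278.950 mm.
With β₁ = 0.85, c = a/β₁ = 278.950/0.85 = 328.2 mm.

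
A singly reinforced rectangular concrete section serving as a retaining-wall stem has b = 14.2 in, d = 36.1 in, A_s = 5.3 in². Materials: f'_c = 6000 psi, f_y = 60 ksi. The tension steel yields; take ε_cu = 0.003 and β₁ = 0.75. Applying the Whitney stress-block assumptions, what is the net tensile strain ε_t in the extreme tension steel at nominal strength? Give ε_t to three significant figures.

a = A_s f_y/(0.85 f'_c b) = 4.391 in.
β₁ = 0.75, so c = a/β₁ = 4.391/0.75 = 5.855 in.
From the linear strain diagram with ε_cu = 0.003: ε_t = 0.003 (d − c)/c = 0.003 × (36.1 − 5.855)/5.855 = 0.0155.
Since ε_t ≥ 0.005, the section is tension-controlled.

ε_t ≈ 0.0155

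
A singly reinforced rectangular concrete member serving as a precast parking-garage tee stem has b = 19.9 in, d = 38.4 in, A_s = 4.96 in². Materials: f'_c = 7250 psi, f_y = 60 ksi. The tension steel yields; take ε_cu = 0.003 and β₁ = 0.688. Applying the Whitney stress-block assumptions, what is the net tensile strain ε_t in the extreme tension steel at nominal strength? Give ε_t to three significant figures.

a = A_s f_y/(0.85 f'_c b) = 2.427 in.
β₁ = 0.688, so c = a/β₁ = 2.427/0.688 = 3.528 in.
From the linear strain diagram with ε_cu = 0.003: ε_t = 0.003 (d − c)/c = 0.003 × (38.4 − 3.528)/3.528 = 0.0297.
Since ε_t ≥ 0.005, the section is tension-controlled.

ε_t ≈ 0.0297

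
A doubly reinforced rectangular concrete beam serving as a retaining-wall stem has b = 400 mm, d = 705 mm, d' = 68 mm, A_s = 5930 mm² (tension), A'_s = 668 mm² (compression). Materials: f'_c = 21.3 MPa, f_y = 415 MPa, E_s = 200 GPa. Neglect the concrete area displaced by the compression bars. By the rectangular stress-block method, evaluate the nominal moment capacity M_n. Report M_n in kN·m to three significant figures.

Assume both tension and compression steel yield.
Net tension couple steel: A_s − A'_s = 5262 mm².
a = (A_s − A'_s) f_y / (0.85 f'_c b) = 2183730/(0.85 × 21.3 × 400) = 301.54 mm.
c = a/β₁ = 301.54/0.85 = 354.75 mm; ε'_s = 0.003(c − d')/c = 0.0024 ≥ f_y/E_s = 0.0021, so compression steel does yield.
M_n = (A_s − A'_s) f_y (d − a/2) + A'_s f_y (d − d') = [2183730 × (705 − 150.77) + 277220 × (705 − 68)] × 10⁻⁶ = 1210.29 + 176.59 = 1386.88 kN·m.

M_n ≈ 1390 kN·m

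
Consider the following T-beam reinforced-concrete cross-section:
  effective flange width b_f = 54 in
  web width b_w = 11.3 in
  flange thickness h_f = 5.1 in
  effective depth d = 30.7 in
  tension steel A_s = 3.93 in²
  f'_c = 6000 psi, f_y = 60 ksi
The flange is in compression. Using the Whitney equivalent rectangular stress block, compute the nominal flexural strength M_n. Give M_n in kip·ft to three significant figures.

M_n ≈ 595 kip·ft

Tension: T = A_s f_y = 3.93 × 60 = 235.8 kips.
Try a within the flange: a = T/(0.85 f'_c b_f) = 235.8/(0.85 × 6 × 54) = 0.856 in.
Since a = 0.856 ≤ h_f = 5.1 in, the stress block lies entirely in the flange; analyse as a rectangular beam of width b_f.
M_n = T(d − a/2) = 235.8 × (30.7 − 0.428) = 7138.1 kip·in.
M_n = 7138.1/12 = 594.84 kip·ft.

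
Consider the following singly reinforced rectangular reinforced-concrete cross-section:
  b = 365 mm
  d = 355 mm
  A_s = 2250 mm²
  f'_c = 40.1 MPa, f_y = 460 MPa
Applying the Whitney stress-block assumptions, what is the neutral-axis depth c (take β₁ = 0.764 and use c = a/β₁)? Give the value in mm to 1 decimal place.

c ≈ 108.9 mm

T = A_s f_y = 2250 × 460 = 1035000 N = 1035 kN.
Setting C = 0.85 f'_c a b equal to T: a = 1035000/(0.85 × 40.1 × 365) = 83.193 mm.
With β₁ = 0.764, c = a/β₁ = 83.193/0.764 = 108.9 mm.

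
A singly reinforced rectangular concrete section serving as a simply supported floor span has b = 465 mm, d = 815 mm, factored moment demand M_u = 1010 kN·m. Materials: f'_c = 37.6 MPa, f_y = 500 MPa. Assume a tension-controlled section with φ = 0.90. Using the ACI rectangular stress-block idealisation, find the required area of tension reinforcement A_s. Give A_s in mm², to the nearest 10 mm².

A_s ≈ 2930 mm²

M_n = M_u/φ = 1010/0.90 = 1122.22 kN·m.
With M_n = 0.85 f'_c a b (d − a/2), solve the quadratic for a:
a = d − √(d² − 2M_n/(0.85 f'_c b)) = 815 − √(815² − 2 × 1122.22×10⁶/(0.85 × 37.6 × 465)) = 98.62 mm.
A_s = 0.85 f'_c a b / f_y = 0.85 × 37.6 × 98.62 × 465 / 500 = 2931.3 mm².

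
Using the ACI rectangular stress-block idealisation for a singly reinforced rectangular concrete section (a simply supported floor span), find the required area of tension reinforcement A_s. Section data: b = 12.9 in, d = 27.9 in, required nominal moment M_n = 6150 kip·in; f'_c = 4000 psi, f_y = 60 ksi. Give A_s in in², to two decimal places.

From M_n = 0.85 f'_c a b (d − a/2):
a = d − √(d² − 2M_n/(0.85 f'_c b)) = 27.9 − √(27.9² − 2 × 6150/(0.85 × 4 × 12.9)) = 5.585 in.
A_s = 0.85 f'_c a b / f_y = 0.85 × 4 × 5.585 × 12.9 / 60 = 4.083 in².

A_s ≈ 4.08 in²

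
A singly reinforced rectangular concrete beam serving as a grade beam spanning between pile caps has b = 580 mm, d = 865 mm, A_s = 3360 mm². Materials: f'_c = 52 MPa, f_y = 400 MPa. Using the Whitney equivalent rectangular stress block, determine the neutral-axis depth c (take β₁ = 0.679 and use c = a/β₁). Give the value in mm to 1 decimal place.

T = A_s f_y = 3360 × 400 = 1344000 N = 1344 kN.
Setting C = 0.85 f'_c a b equal to T: a = 1344000/(0.85 × 52 × 580) = 52.426 mm.
With β₁ = 0.679, c = a/β₁ = 52.426/0.679 = 77.2 mm.

c ≈ 77.2 mm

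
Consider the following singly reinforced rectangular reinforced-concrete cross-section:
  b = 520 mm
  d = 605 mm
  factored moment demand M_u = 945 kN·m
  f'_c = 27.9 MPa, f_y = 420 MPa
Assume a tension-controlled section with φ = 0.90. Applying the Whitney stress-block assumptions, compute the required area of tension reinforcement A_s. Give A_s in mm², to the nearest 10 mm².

A_s ≈ 4770 mm²

M_n = M_u/φ = 945/0.90 = 1050 kN·m.
With M_n = 0.85 f'_c a b (d − a/2), solve the quadratic for a:
a = d − √(d² − 2M_n/(0.85 f'_c b)) = 605 − √(605² − 2 × 1050×10⁶/(0.85 × 27.9 × 520)) = 162.58 mm.
A_s = 0.85 f'_c a b / f_y = 0.85 × 27.9 × 162.58 × 520 / 420 = 4773.6 mm².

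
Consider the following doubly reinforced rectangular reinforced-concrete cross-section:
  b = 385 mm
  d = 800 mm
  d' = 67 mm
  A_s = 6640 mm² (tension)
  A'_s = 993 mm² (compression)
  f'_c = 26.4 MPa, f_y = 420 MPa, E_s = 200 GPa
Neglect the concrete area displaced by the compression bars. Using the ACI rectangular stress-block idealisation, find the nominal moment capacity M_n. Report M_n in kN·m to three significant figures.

Assume both tension and compression steel yield.
Net tension couple steel: A_s − A'_s = 5647 mm².
a = (A_s − A'_s) f_y / (0.85 f'_c b) = 2371740/(0.85 × 26.4 × 385) = 274.53 mm.
c = a/β₁ = 274.53/0.85 = 322.98 mm; ε'_s = 0.003(c − d')/c = 0.0024 ≥ f_y/E_s = 0.0021, so compression steel does yield.
M_n = (A_s − A'_s) f_y (d − a/2) + A'_s f_y (d − d') = [2371740 × (800 − 137.265) + 417060 × (800 − 67)] × 10⁻⁶ = 1571.84 + 305.70 = 1877.54 kN·m.

M_n ≈ 1880 kN·m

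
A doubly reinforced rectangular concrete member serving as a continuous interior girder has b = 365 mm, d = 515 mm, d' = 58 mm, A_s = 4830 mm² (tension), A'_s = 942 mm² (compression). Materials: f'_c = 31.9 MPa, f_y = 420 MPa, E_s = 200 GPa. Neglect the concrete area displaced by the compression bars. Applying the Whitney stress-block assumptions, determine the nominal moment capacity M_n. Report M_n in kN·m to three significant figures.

Assume both tension and compression steel yield.
Net tension couple steel: A_s − A'_s = 3888 mm².
a = (A_s − A'_s) f_y / (0.85 f'_c b) = 1632960/(0.85 × 31.9 × 365) = 165.00 mm.
c = a/β₁ = 165.00/0.822 = 200.73 mm; ε'_s = 0.003(c − d')/c = 0.0021 ≥ f_y/E_s = 0.0021, so compression steel does yield.
M_n = (A_s − A'_s) f_y (d − a/2) + A'_s f_y (d − d') = [1632960 × (515 − 82.5) + 395640 × (515 − 58)] × 10⁻⁶ = 706.26 + 180.81 = 887.07 kN·m.

M_n ≈ 887 kN·m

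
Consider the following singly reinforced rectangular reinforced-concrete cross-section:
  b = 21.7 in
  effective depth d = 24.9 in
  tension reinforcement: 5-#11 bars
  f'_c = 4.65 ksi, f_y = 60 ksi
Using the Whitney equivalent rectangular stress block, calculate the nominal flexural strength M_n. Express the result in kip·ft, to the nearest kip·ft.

A_s = 5 × 1.56 = 7.8 in².
T = A_s f_y = 7.8 × 60 = 468 kips.
a = T/(0.85 f'_c b) = 468/(0.85 × 4.65 × 21.7) = 5.457 in.
M_n = T(d − a/2) = 468 × (24.9 − 2.7285) = 10376.3 kip·in = 10376.3/12 = 864.69 kip·ft.

M_n ≈ 865 kip·ft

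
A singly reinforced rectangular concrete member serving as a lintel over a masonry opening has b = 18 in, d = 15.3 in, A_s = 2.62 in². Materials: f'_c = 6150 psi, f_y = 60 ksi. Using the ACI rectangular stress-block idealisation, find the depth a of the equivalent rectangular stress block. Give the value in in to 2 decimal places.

T = A_s f_y = 2.62 × 60 = 157.2 kips.
a = T/(0.85 f'_c b) = 157.2/(0.85 × 6.15 × 18) = 1.67 in.

a ≈ 1.67 in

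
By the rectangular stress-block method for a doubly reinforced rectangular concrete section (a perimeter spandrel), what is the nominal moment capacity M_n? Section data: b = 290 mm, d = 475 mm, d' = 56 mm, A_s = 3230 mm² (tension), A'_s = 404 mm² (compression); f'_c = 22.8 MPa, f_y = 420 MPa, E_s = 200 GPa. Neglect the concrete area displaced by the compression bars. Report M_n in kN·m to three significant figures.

Assume both tension and compression steel yield.
Net tension couple steel: A_s − A'_s = 2826 mm².
a = (A_s − A'_s) f_y / (0.85 f'_c b) = 1186920/(0.85 × 22.8 × 290) = 211.19 mm.
c = a/β₁ = 211.19/0.85 = 248.46 mm; ε'_s = 0.003(c − d')/c = 0.0023 ≥ f_y/E_s = 0.0021, so compression steel does yield.
M_n = (A_s − A'_s) f_y (d − a/2) + A'_s f_y (d − d') = [1186920 × (475 − 105.595) + 169680 × (475 − 56)] × 10⁻⁶ = 438.45 + 71.10 = 509.55 kN·m.

M_n ≈ 510 kN·m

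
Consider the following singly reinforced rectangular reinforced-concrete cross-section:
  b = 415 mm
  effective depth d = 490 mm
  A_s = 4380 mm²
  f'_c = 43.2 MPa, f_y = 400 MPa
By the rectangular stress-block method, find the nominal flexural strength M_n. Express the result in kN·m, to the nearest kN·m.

M_n ≈ 758 kN·m

T = A_s f_y = 4380 × 400 = 1752000 N = 1752 kN.
From C = T: a = T/(0.85 f'_c b) = 1752000/(0.85 × 43.2 × 415) = 114.97 mm.
M_n = T(d − a/2) = 1752 kN × (490 − 57.485) mm = 757.77 kN·m.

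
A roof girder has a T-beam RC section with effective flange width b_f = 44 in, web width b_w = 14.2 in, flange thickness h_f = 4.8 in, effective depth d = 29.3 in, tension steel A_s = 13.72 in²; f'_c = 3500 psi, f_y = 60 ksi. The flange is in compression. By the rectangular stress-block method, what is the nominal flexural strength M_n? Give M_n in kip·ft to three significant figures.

M_n ≈ 1770 kip·ft

Tension: T = A_s f_y = 13.72 × 60 = 823.2 kips.
Try a within the flange: a = T/(0.85 f'_c b_f) = 823.2/(0.85 × 3.5 × 44) = 6.289 in.
a = 6.289 > h_f = 4.8 in: the block extends into the web. Split into flange-overhang and web parts.
C_f = 0.85 f'_c (b_f − b_w) h_f = 0.85 × 3.5 × (44 − 14.2) × 4.8 = 425.5 kips.
Remaining web compression depth: a_w = (T − C_f)/(0.85 f'_c b_w) = (823.2 − 425.5)/(0.85 × 3.5 × 14.2) = 9.414 in.
M_n = C_f(d − h_f/2) + (T − C_f)(d − a_w/2) = 425.5 × (29.3 − 2.4) + 397.7 × (29.3 − 4.707) = 11446.0 + 9780.6 = 21226.6 kip·in.
M_n = 21226.6/12 = 1768.88 kip·ft.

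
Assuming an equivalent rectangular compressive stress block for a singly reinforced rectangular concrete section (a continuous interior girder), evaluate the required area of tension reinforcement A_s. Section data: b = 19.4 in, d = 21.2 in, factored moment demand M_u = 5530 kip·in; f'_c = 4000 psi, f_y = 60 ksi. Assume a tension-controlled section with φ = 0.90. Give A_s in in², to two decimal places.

M_n = M_u/φ = 5530/0.90 = 6144.44 kip·in.
From M_n = 0.85 f'_c a b (d − a/2):
a = d − √(d² − 2M_n/(0.85 f'_c b)) = 21.2 − √(21.2² − 2 × 6144.44/(0.85 × 4 × 19.4)) = 4.979 in.
A_s = 0.85 f'_c a b / f_y = 0.85 × 4 × 4.979 × 19.4 / 60 = 5.474 in².

A_s ≈ 5.47 in²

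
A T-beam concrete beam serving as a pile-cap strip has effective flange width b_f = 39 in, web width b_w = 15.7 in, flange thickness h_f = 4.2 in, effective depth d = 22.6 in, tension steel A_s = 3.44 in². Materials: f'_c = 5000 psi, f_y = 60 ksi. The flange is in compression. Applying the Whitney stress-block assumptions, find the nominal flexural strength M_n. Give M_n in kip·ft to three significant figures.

M_n ≈ 378 kip·ft

Tension: T = A_s f_y = 3.44 × 60 = 206.4 kips.
Try a within the flange: a = T/(0.85 f'_c b_f) = 206.4/(0.85 × 5 × 39) = 1.245 in.
Since a = 1.245 ≤ h_f = 4.2 in, the stress block lies entirely in the flange; analyse as a rectangular beam of width b_f.
M_n = T(d − a/2) = 206.4 × (22.6 − 0.6225) = 4536.2 kip·in.
M_n = 4536.2/12 = 378.02 kip·ft.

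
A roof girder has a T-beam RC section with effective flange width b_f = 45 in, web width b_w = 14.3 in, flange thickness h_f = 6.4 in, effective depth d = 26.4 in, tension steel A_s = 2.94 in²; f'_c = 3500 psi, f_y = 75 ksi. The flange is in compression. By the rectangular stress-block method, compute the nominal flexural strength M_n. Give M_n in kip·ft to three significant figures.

Tension: T = A_s f_y = 2.94 × 75 = 220.5 kips.
Try a within the flange: a = T/(0.85 f'_c b_f) = 220.5/(0.85 × 3.5 × 45) = 1.647 in.
Since a = 1.647 ≤ h_f = 6.4 in, the stress block lies entirely in the flange; analyse as a rectangular beam of width b_f.
M_n = T(d − a/2) = 220.5 × (26.4 − 0.8235) = 5639.6 kip·in.
M_n = 5639.6/12 = 469.97 kip·ft.

M_n ≈ 470 kip·ft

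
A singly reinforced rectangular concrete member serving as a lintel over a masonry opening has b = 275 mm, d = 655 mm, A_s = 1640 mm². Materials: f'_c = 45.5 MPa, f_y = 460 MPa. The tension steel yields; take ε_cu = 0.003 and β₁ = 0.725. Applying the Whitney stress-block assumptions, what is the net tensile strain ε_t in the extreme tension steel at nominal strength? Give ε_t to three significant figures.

a = A_s f_y/(0.85 f'_c b) = 70.93 mm.
β₁ = 0.725, so c = a/β₁ = 70.93/0.725 = 97.83 mm.
From the linear strain diagram with ε_cu = 0.003: ε_t = 0.003 (d − c)/c = 0.003 × (655 − 97.83)/97.83 = 0.0171.
Since ε_t ≥ 0.005, the section is tension-controlled.

ε_t ≈ 0.0171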